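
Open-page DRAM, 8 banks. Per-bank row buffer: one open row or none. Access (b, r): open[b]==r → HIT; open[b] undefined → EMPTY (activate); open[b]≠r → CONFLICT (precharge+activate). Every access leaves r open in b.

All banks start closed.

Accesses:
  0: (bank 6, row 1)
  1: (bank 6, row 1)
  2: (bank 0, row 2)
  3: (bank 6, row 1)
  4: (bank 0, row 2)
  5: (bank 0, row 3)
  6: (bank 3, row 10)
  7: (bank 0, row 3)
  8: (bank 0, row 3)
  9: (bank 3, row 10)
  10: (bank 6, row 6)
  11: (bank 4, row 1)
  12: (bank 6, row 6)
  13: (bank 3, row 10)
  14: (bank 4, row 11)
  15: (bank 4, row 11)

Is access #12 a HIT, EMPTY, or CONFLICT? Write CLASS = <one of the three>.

  [0] b6 r1: no row ⇒ E
  [1] b6 r1: had r1 ⇒ H
  [2] b0 r2: no row ⇒ E
  [3] b6 r1: had r1 ⇒ H
  [4] b0 r2: had r2 ⇒ H
  [5] b0 r3: had r2 ⇒ C
  [6] b3 r10: no row ⇒ E
  [7] b0 r3: had r3 ⇒ H
  [8] b0 r3: had r3 ⇒ H
  [9] b3 r10: had r10 ⇒ H
  [10] b6 r6: had r1 ⇒ C
  [11] b4 r1: no row ⇒ E
  [12] b6 r6: had r6 ⇒ H
  [13] b3 r10: had r10 ⇒ H
  [14] b4 r11: had r1 ⇒ C
  [15] b4 r11: had r11 ⇒ H

CLASS = HIT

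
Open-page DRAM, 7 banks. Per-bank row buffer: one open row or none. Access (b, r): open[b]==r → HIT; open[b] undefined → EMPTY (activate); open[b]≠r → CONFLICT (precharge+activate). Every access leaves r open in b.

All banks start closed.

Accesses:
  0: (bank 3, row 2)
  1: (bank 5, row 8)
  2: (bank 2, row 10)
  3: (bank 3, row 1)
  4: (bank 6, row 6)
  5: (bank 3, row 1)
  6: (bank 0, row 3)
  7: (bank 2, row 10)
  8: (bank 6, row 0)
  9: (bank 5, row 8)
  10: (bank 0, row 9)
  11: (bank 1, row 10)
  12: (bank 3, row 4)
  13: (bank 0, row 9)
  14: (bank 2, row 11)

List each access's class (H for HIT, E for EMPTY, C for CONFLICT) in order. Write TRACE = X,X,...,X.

TRACE = E,E,E,C,E,H,E,H,C,H,C,E,C,H,C

0: bank 3 row 2 — prev None → EMPTY
1: bank 5 row 8 — prev None → EMPTY
2: bank 2 row 10 — prev None → EMPTY
3: bank 3 row 1 — prev 2 → CONFLICT
4: bank 6 row 6 — prev None → EMPTY
5: bank 3 row 1 — prev 1 → HIT
6: bank 0 row 3 — prev None → EMPTY
7: bank 2 row 10 — prev 10 → HIT
8: bank 6 row 0 — prev 6 → CONFLICT
9: bank 5 row 8 — prev 8 → HIT
10: bank 0 row 9 — prev 3 → CONFLICT
11: bank 1 row 10 — prev None → EMPTY
12: bank 3 row 4 — prev 1 → CONFLICT
13: bank 0 row 9 — prev 9 → HIT
14: bank 2 row 11 — prev 10 → CONFLICT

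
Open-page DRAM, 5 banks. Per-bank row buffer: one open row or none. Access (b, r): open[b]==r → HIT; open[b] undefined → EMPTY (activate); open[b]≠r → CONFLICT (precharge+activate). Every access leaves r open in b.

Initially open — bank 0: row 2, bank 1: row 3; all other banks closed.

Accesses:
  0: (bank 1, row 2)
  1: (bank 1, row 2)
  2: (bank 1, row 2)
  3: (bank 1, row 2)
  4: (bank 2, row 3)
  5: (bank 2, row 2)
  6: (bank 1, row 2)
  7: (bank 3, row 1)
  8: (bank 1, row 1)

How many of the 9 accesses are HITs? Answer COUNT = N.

COUNT = 4

  [0] b1 r2: had r3 ⇒ C
  [1] b1 r2: had r2 ⇒ H
  [2] b1 r2: had r2 ⇒ H
  [3] b1 r2: had r2 ⇒ H
  [4] b2 r3: no row ⇒ E
  [5] b2 r2: had r3 ⇒ C
  [6] b1 r2: had r2 ⇒ H
  [7] b3 r1: no row ⇒ E
  [8] b1 r1: had r2 ⇒ C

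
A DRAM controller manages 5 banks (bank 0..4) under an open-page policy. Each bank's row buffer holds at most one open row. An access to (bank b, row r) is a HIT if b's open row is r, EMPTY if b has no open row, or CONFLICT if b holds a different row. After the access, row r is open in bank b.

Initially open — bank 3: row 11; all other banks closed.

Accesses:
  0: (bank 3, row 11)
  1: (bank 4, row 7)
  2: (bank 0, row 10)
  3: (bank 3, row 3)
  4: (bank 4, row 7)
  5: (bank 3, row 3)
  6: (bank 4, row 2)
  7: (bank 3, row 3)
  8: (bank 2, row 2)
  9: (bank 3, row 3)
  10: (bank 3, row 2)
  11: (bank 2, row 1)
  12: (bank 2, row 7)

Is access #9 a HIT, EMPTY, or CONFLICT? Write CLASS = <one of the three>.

CLASS = HIT

  [0] b3 r11: had r11 ⇒ H
  [1] b4 r7: no row ⇒ E
  [2] b0 r10: no row ⇒ E
  [3] b3 r3: had r11 ⇒ C
  [4] b4 r7: had r7 ⇒ H
  [5] b3 r3: had r3 ⇒ H
  [6] b4 r2: had r7 ⇒ C
  [7] b3 r3: had r3 ⇒ H
  [8] b2 r2: no row ⇒ E
  [9] b3 r3: had r3 ⇒ H
  [10] b3 r2: had r3 ⇒ C
  [11] b2 r1: had r2 ⇒ C
  [12] b2 r7: had r1 ⇒ C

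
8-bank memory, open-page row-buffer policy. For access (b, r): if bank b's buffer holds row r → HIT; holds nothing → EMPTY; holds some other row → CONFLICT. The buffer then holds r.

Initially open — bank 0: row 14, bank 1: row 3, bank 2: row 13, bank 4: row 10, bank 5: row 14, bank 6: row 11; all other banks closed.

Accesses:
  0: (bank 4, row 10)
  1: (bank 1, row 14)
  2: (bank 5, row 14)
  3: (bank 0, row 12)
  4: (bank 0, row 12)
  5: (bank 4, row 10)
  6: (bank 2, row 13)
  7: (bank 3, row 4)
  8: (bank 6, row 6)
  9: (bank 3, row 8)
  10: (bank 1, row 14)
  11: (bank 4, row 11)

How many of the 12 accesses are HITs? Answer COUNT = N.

COUNT = 6

step 0: bank4 10->10 [HIT]
step 1: bank1 3->14 [CONFLICT]
step 2: bank5 14->14 [HIT]
step 3: bank0 14->12 [CONFLICT]
step 4: bank0 12->12 [HIT]
step 5: bank4 10->10 [HIT]
step 6: bank2 13->13 [HIT]
step 7: bank3 None->4 [EMPTY]
step 8: bank6 11->6 [CONFLICT]
step 9: bank3 4->8 [CONFLICT]
step 10: bank1 14->14 [HIT]
step 11: bank4 10->11 [CONFLICT]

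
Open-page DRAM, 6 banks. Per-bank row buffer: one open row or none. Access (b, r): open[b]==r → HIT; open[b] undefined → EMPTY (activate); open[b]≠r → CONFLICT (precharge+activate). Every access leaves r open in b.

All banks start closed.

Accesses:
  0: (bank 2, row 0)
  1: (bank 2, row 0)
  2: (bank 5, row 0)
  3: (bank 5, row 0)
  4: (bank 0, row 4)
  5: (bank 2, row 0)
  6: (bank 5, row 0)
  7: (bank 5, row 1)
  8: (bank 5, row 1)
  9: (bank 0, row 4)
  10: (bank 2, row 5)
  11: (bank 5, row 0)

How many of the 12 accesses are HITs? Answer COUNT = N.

COUNT = 6

#0 (2,0) E
#1 (2,0) H  (was 0)
#2 (5,0) E
#3 (5,0) H  (was 0)
#4 (0,4) E
#5 (2,0) H  (was 0)
#6 (5,0) H  (was 0)
#7 (5,1) C  (was 0)
#8 (5,1) H  (was 1)
#9 (0,4) H  (was 4)
#10 (2,5) C  (was 0)
#11 (5,0) C  (was 1)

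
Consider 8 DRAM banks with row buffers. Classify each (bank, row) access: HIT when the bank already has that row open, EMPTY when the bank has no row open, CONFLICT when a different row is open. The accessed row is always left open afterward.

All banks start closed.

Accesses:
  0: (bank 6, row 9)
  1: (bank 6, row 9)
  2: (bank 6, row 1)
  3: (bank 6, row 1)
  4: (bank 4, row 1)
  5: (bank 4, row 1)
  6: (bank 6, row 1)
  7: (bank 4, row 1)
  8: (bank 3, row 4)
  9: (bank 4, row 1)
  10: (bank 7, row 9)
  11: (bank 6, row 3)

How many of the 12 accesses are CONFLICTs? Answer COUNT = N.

COUNT = 2

  [0] b6 r9: no row ⇒ E
  [1] b6 r9: had r9 ⇒ H
  [2] b6 r1: had r9 ⇒ C
  [3] b6 r1: had r1 ⇒ H
  [4] b4 r1: no row ⇒ E
  [5] b4 r1: had r1 ⇒ H
  [6] b6 r1: had r1 ⇒ H
  [7] b4 r1: had r1 ⇒ H
  [8] b3 r4: no row ⇒ E
  [9] b4 r1: had r1 ⇒ H
  [10] b7 r9: no row ⇒ E
  [11] b6 r3: had r1 ⇒ C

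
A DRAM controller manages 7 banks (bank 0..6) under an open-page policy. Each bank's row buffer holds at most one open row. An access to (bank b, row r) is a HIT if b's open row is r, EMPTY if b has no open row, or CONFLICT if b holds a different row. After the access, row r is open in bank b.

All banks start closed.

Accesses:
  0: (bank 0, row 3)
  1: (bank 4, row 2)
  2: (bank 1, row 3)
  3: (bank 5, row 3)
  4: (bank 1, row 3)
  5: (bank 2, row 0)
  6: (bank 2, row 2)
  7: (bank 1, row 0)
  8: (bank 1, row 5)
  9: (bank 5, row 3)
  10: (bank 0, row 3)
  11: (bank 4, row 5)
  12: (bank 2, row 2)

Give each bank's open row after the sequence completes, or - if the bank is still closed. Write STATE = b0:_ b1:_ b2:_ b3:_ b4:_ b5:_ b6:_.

step 0: bank0 None->3 [EMPTY]
step 1: bank4 None->2 [EMPTY]
step 2: bank1 None->3 [EMPTY]
step 3: bank5 None->3 [EMPTY]
step 4: bank1 3->3 [HIT]
step 5: bank2 None->0 [EMPTY]
step 6: bank2 0->2 [CONFLICT]
step 7: bank1 3->0 [CONFLICT]
step 8: bank1 0->5 [CONFLICT]
step 9: bank5 3->3 [HIT]
step 10: bank0 3->3 [HIT]
step 11: bank4 2->5 [CONFLICT]
step 12: bank2 2->2 [HIT]

STATE = b0:3 b1:5 b2:2 b3:- b4:5 b5:3 b6:-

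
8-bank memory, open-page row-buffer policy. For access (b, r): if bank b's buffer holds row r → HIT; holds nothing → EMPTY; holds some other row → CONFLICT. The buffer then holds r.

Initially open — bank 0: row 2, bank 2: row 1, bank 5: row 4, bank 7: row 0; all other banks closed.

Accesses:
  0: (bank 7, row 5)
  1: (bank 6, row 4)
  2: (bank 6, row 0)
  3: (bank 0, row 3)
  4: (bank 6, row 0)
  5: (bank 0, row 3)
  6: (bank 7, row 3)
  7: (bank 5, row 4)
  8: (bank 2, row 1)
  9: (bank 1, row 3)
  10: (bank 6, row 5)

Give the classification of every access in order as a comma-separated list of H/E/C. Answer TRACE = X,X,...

0: bank 7 row 5 — prev 0 → CONFLICT
1: bank 6 row 4 — prev None → EMPTY
2: bank 6 row 0 — prev 4 → CONFLICT
3: bank 0 row 3 — prev 2 → CONFLICT
4: bank 6 row 0 — prev 0 → HIT
5: bank 0 row 3 — prev 3 → HIT
6: bank 7 row 3 — prev 5 → CONFLICT
7: bank 5 row 4 — prev 4 → HIT
8: bank 2 row 1 — prev 1 → HIT
9: bank 1 row 3 — prev None → EMPTY
10: bank 6 row 5 — prev 0 → CONFLICT

TRACE = C,E,C,C,H,H,C,H,H,E,C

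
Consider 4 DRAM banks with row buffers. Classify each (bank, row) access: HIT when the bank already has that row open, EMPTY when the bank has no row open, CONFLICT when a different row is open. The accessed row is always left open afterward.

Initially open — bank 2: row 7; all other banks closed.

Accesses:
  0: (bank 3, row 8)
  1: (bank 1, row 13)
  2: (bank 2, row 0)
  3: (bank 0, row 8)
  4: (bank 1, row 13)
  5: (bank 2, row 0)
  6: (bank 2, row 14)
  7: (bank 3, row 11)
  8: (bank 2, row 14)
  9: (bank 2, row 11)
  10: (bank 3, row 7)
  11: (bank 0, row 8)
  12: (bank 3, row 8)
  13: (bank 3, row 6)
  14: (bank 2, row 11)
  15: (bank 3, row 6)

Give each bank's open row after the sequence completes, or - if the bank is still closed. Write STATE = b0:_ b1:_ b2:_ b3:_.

step 0: bank3 None->8 [EMPTY]
step 1: bank1 None->13 [EMPTY]
step 2: bank2 7->0 [CONFLICT]
step 3: bank0 None->8 [EMPTY]
step 4: bank1 13->13 [HIT]
step 5: bank2 0->0 [HIT]
step 6: bank2 0->14 [CONFLICT]
step 7: bank3 8->11 [CONFLICT]
step 8: bank2 14->14 [HIT]
step 9: bank2 14->11 [CONFLICT]
step 10: bank3 11->7 [CONFLICT]
step 11: bank0 8->8 [HIT]
step 12: bank3 7->8 [CONFLICT]
step 13: bank3 8->6 [CONFLICT]
step 14: bank2 11->11 [HIT]
step 15: bank3 6->6 [HIT]

STATE = b0:8 b1:13 b2:11 b3:6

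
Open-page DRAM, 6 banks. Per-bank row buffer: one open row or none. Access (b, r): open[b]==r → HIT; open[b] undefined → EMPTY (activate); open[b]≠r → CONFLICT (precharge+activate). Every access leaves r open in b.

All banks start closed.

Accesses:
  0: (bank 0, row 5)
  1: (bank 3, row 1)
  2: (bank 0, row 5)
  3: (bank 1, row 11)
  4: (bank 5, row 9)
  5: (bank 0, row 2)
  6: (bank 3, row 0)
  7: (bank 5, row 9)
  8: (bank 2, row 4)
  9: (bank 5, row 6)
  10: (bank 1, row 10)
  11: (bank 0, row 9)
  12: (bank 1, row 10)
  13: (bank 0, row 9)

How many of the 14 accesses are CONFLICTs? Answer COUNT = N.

COUNT = 5

0: bank 0 row 5 — prev None → EMPTY
1: bank 3 row 1 — prev None → EMPTY
2: bank 0 row 5 — prev 5 → HIT
3: bank 1 row 11 — prev None → EMPTY
4: bank 5 row 9 — prev None → EMPTY
5: bank 0 row 2 — prev 5 → CONFLICT
6: bank 3 row 0 — prev 1 → CONFLICT
7: bank 5 row 9 — prev 9 → HIT
8: bank 2 row 4 — prev None → EMPTY
9: bank 5 row 6 — prev 9 → CONFLICT
10: bank 1 row 10 — prev 11 → CONFLICT
11: bank 0 row 9 — prev 2 → CONFLICT
12: bank 1 row 10 — prev 10 → HIT
13: bank 0 row 9 — prev 9 → HIT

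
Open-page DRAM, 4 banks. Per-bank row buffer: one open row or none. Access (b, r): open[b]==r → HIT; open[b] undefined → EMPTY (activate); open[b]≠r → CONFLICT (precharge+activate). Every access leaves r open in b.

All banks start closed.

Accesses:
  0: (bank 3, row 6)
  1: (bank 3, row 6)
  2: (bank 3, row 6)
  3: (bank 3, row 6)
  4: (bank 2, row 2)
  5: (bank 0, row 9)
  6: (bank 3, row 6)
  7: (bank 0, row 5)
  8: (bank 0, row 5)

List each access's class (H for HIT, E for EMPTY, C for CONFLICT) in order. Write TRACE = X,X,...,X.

  [0] b3 r6: no row ⇒ E
  [1] b3 r6: had r6 ⇒ H
  [2] b3 r6: had r6 ⇒ H
  [3] b3 r6: had r6 ⇒ H
  [4] b2 r2: no row ⇒ E
  [5] b0 r9: no row ⇒ E
  [6] b3 r6: had r6 ⇒ H
  [7] b0 r5: had r9 ⇒ C
  [8] b0 r5: had r5 ⇒ H

TRACE = E,H,H,H,E,E,H,C,H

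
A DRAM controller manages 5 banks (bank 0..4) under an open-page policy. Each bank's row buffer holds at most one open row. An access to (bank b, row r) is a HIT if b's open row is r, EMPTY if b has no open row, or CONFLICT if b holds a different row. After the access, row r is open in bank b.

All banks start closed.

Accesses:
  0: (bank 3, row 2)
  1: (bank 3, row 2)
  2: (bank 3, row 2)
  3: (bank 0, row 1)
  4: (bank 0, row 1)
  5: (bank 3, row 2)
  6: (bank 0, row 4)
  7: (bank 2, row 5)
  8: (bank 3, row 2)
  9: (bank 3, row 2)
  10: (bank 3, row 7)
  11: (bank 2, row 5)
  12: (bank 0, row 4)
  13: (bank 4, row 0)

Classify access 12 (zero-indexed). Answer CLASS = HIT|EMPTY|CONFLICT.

step 0: bank3 None->2 [EMPTY]
step 1: bank3 2->2 [HIT]
step 2: bank3 2->2 [HIT]
step 3: bank0 None->1 [EMPTY]
step 4: bank0 1->1 [HIT]
step 5: bank3 2->2 [HIT]
step 6: bank0 1->4 [CONFLICT]
step 7: bank2 None->5 [EMPTY]
step 8: bank3 2->2 [HIT]
step 9: bank3 2->2 [HIT]
step 10: bank3 2->7 [CONFLICT]
step 11: bank2 5->5 [HIT]
step 12: bank0 4->4 [HIT]
step 13: bank4 None->0 [EMPTY]

CLASS = HIT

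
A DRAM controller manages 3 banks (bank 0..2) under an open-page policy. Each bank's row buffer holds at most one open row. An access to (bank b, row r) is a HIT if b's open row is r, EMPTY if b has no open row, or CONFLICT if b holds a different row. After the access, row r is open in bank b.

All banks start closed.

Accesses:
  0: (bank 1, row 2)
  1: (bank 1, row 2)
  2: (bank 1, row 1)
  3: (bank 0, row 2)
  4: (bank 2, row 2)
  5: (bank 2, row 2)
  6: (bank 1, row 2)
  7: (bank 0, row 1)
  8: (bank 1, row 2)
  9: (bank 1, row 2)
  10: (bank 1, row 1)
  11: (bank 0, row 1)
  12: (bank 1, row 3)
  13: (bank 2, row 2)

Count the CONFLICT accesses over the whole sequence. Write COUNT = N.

#0 (1,2) E
#1 (1,2) H  (was 2)
#2 (1,1) C  (was 2)
#3 (0,2) E
#4 (2,2) E
#5 (2,2) H  (was 2)
#6 (1,2) C  (was 1)
#7 (0,1) C  (was 2)
#8 (1,2) H  (was 2)
#9 (1,2) H  (was 2)
#10 (1,1) C  (was 2)
#11 (0,1) H  (was 1)
#12 (1,3) C  (was 1)
#13 (2,2) H  (was 2)

COUNT = 5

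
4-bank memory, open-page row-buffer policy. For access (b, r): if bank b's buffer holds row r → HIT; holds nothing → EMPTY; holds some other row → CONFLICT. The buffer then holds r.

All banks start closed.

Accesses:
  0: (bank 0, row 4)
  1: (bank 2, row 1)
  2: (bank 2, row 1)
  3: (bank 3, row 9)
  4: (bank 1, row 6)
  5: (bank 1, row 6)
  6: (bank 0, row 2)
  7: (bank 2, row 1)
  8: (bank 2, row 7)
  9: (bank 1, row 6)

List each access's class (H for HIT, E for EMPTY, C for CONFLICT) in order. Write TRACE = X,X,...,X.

TRACE = E,E,H,E,E,H,C,H,C,H

#0 (0,4) E
#1 (2,1) E
#2 (2,1) H  (was 1)
#3 (3,9) E
#4 (1,6) E
#5 (1,6) H  (was 6)
#6 (0,2) C  (was 4)
#7 (2,1) H  (was 1)
#8 (2,7) C  (was 1)
#9 (1,6) H  (was 6)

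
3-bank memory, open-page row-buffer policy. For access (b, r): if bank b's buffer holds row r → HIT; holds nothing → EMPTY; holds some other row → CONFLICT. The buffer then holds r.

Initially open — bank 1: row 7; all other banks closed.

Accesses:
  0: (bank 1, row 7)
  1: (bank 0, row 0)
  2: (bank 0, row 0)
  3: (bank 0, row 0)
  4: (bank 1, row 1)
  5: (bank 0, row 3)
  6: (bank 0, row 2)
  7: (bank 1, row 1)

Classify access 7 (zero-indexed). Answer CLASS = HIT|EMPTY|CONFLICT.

CLASS = HIT

  [0] b1 r7: had r7 ⇒ H
  [1] b0 r0: no row ⇒ E
  [2] b0 r0: had r0 ⇒ H
  [3] b0 r0: had r0 ⇒ H
  [4] b1 r1: had r7 ⇒ C
  [5] b0 r3: had r0 ⇒ C
  [6] b0 r2: had r3 ⇒ C
  [7] b1 r1: had r1 ⇒ H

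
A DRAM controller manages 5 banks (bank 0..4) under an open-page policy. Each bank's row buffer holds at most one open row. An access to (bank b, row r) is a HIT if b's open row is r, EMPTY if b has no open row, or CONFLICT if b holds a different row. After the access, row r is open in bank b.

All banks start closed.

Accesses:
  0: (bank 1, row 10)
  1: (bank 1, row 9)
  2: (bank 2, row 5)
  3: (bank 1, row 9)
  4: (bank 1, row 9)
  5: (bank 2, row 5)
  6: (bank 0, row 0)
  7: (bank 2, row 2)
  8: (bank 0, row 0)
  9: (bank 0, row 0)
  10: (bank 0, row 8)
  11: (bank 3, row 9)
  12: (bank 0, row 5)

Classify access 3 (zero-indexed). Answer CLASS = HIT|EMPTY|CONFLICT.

CLASS = HIT

0: bank 1 row 10 — prev None → EMPTY
1: bank 1 row 9 — prev 10 → CONFLICT
2: bank 2 row 5 — prev None → EMPTY
3: bank 1 row 9 — prev 9 → HIT
4: bank 1 row 9 — prev 9 → HIT
5: bank 2 row 5 — prev 5 → HIT
6: bank 0 row 0 — prev None → EMPTY
7: bank 2 row 2 — prev 5 → CONFLICT
8: bank 0 row 0 — prev 0 → HIT
9: bank 0 row 0 — prev 0 → HIT
10: bank 0 row 8 — prev 0 → CONFLICT
11: bank 3 row 9 — prev None → EMPTY
12: bank 0 row 5 — prev 8 → CONFLICT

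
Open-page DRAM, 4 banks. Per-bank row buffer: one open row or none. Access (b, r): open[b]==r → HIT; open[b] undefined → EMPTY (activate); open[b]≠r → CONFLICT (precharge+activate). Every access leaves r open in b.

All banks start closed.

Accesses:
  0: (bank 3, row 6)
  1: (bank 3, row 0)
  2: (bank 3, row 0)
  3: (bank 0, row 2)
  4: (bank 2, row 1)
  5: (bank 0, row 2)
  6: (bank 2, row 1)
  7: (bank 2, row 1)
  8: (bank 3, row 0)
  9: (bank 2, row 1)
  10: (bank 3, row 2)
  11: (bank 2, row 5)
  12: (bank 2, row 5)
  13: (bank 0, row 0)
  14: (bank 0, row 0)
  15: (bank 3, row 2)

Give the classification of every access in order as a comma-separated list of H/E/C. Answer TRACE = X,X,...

TRACE = E,C,H,E,E,H,H,H,H,H,C,C,H,C,H,H

  [0] b3 r6: no row ⇒ E
  [1] b3 r0: had r6 ⇒ C
  [2] b3 r0: had r0 ⇒ H
  [3] b0 r2: no row ⇒ E
  [4] b2 r1: no row ⇒ E
  [5] b0 r2: had r2 ⇒ H
  [6] b2 r1: had r1 ⇒ H
  [7] b2 r1: had r1 ⇒ H
  [8] b3 r0: had r0 ⇒ H
  [9] b2 r1: had r1 ⇒ H
  [10] b3 r2: had r0 ⇒ C
  [11] b2 r5: had r1 ⇒ C
  [12] b2 r5: had r5 ⇒ H
  [13] b0 r0: had r2 ⇒ C
  [14] b0 r0: had r0 ⇒ H
  [15] b3 r2: had r2 ⇒ H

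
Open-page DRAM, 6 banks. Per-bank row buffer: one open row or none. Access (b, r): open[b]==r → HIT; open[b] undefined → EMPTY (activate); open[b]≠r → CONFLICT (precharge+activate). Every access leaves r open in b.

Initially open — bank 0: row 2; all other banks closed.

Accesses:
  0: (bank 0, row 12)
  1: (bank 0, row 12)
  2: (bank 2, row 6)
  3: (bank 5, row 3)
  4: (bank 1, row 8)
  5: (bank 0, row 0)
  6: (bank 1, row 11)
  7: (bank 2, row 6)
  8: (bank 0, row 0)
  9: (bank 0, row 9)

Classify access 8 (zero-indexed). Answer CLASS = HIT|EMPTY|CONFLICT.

step 0: bank0 2->12 [CONFLICT]
step 1: bank0 12->12 [HIT]
step 2: bank2 None->6 [EMPTY]
step 3: bank5 None->3 [EMPTY]
step 4: bank1 None->8 [EMPTY]
step 5: bank0 12->0 [CONFLICT]
step 6: bank1 8->11 [CONFLICT]
step 7: bank2 6->6 [HIT]
step 8: bank0 0->0 [HIT]
step 9: bank0 0->9 [CONFLICT]

CLASS = HIT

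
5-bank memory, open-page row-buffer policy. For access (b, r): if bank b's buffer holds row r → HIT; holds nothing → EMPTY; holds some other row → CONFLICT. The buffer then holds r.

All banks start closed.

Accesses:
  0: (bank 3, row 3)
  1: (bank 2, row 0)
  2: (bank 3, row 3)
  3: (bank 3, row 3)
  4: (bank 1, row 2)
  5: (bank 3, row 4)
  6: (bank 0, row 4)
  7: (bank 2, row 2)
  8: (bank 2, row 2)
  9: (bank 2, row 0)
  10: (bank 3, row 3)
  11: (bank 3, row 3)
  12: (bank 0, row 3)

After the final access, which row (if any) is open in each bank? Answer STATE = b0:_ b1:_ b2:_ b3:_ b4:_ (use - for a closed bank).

STATE = b0:3 b1:2 b2:0 b3:3 b4:-

#0 (3,3) E
#1 (2,0) E
#2 (3,3) H  (was 3)
#3 (3,3) H  (was 3)
#4 (1,2) E
#5 (3,4) C  (was 3)
#6 (0,4) E
#7 (2,2) C  (was 0)
#8 (2,2) H  (was 2)
#9 (2,0) C  (was 2)
#10 (3,3) C  (was 4)
#11 (3,3) H  (was 3)
#12 (0,3) C  (was 4)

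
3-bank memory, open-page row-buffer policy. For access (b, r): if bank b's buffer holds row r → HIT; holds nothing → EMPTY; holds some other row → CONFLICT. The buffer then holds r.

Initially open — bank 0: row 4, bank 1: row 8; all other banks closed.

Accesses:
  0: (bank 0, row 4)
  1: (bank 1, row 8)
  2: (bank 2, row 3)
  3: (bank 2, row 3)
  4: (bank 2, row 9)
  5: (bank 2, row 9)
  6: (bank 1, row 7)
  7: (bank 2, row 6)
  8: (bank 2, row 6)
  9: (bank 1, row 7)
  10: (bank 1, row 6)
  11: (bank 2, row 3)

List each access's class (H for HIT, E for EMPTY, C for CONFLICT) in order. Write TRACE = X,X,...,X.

#0 (0,4) H  (was 4)
#1 (1,8) H  (was 8)
#2 (2,3) E
#3 (2,3) H  (was 3)
#4 (2,9) C  (was 3)
#5 (2,9) H  (was 9)
#6 (1,7) C  (was 8)
#7 (2,6) C  (was 9)
#8 (2,6) H  (was 6)
#9 (1,7) H  (was 7)
#10 (1,6) C  (was 7)
#11 (2,3) C  (was 6)

TRACE = H,H,E,H,C,H,C,C,H,H,C,C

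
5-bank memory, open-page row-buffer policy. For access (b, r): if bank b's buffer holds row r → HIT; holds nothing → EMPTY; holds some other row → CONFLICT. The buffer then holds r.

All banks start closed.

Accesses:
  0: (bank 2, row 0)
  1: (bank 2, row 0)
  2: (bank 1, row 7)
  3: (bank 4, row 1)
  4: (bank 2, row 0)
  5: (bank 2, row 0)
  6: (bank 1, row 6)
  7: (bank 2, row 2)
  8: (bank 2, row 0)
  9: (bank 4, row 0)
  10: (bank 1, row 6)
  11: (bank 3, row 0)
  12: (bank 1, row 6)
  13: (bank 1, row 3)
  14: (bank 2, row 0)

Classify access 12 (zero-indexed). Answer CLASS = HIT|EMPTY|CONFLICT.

CLASS = HIT

  [0] b2 r0: no row ⇒ E
  [1] b2 r0: had r0 ⇒ H
  [2] b1 r7: no row ⇒ E
  [3] b4 r1: no row ⇒ E
  [4] b2 r0: had r0 ⇒ H
  [5] b2 r0: had r0 ⇒ H
  [6] b1 r6: had r7 ⇒ C
  [7] b2 r2: had r0 ⇒ C
  [8] b2 r0: had r2 ⇒ C
  [9] b4 r0: had r1 ⇒ C
  [10] b1 r6: had r6 ⇒ H
  [11] b3 r0: no row ⇒ E
  [12] b1 r6: had r6 ⇒ H
  [13] b1 r3: had r6 ⇒ C
  [14] b2 r0: had r0 ⇒ H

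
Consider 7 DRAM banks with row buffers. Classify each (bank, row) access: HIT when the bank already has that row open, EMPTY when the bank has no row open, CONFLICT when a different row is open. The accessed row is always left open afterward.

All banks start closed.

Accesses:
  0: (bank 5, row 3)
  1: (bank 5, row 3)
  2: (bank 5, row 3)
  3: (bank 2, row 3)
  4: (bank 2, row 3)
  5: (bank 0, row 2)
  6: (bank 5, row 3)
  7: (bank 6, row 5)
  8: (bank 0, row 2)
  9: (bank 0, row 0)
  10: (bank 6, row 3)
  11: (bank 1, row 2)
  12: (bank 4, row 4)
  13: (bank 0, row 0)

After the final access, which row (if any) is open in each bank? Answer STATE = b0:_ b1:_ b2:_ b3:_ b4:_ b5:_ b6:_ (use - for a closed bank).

  [0] b5 r3: no row ⇒ E
  [1] b5 r3: had r3 ⇒ H
  [2] b5 r3: had r3 ⇒ H
  [3] b2 r3: no row ⇒ E
  [4] b2 r3: had r3 ⇒ H
  [5] b0 r2: no row ⇒ E
  [6] b5 r3: had r3 ⇒ H
  [7] b6 r5: no row ⇒ E
  [8] b0 r2: had r2 ⇒ H
  [9] b0 r0: had r2 ⇒ C
  [10] b6 r3: had r5 ⇒ C
  [11] b1 r2: no row ⇒ E
  [12] b4 r4: no row ⇒ E
  [13] b0 r0: had r0 ⇒ H

STATE = b0:0 b1:2 b2:3 b3:- b4:4 b5:3 b6:3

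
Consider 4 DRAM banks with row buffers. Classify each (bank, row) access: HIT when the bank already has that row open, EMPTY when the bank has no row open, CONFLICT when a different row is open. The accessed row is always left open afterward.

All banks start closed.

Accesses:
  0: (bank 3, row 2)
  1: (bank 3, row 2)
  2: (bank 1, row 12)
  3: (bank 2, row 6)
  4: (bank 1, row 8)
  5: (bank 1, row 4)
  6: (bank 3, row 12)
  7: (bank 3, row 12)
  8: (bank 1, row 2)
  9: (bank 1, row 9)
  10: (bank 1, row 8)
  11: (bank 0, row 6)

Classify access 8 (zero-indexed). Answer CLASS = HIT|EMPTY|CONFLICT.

0: bank 3 row 2 — prev None → EMPTY
1: bank 3 row 2 — prev 2 → HIT
2: bank 1 row 12 — prev None → EMPTY
3: bank 2 row 6 — prev None → EMPTY
4: bank 1 row 8 — prev 12 → CONFLICT
5: bank 1 row 4 — prev 8 → CONFLICT
6: bank 3 row 12 — prev 2 → CONFLICT
7: bank 3 row 12 — prev 12 → HIT
8: bank 1 row 2 — prev 4 → CONFLICT
9: bank 1 row 9 — prev 2 → CONFLICT
10: bank 1 row 8 — prev 9 → CONFLICT
11: bank 0 row 6 — prev None → EMPTY

CLASS = CONFLICT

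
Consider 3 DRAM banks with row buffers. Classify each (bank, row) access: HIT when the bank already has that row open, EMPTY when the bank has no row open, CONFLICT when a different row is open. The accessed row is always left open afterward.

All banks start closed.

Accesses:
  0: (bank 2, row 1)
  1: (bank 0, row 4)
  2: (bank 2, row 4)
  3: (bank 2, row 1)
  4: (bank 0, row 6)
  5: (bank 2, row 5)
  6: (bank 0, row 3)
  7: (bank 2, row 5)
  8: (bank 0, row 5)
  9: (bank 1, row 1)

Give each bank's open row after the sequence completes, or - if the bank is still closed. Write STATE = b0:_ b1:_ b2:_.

step 0: bank2 None->1 [EMPTY]
step 1: bank0 None->4 [EMPTY]
step 2: bank2 1->4 [CONFLICT]
step 3: bank2 4->1 [CONFLICT]
step 4: bank0 4->6 [CONFLICT]
step 5: bank2 1->5 [CONFLICT]
step 6: bank0 6->3 [CONFLICT]
step 7: bank2 5->5 [HIT]
step 8: bank0 3->5 [CONFLICT]
step 9: bank1 None->1 [EMPTY]

STATE = b0:5 b1:1 b2:5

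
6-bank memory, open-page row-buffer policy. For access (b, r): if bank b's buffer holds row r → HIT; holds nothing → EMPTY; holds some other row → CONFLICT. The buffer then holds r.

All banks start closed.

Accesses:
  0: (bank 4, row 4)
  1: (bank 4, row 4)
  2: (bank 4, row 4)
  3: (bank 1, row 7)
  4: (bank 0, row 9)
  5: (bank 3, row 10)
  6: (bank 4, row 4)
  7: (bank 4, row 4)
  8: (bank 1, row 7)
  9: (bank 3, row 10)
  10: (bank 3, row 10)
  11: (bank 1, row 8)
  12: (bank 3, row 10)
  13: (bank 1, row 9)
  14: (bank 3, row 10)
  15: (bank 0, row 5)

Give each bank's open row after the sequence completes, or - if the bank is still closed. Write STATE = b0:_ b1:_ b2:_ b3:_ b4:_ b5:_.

STATE = b0:5 b1:9 b2:- b3:10 b4:4 b5:-

step 0: bank4 None->4 [EMPTY]
step 1: bank4 4->4 [HIT]
step 2: bank4 4->4 [HIT]
step 3: bank1 None->7 [EMPTY]
step 4: bank0 None->9 [EMPTY]
step 5: bank3 None->10 [EMPTY]
step 6: bank4 4->4 [HIT]
step 7: bank4 4->4 [HIT]
step 8: bank1 7->7 [HIT]
step 9: bank3 10->10 [HIT]
step 10: bank3 10->10 [HIT]
step 11: bank1 7->8 [CONFLICT]
step 12: bank3 10->10 [HIT]
step 13: bank1 8->9 [CONFLICT]
step 14: bank3 10->10 [HIT]
step 15: bank0 9->5 [CONFLICT]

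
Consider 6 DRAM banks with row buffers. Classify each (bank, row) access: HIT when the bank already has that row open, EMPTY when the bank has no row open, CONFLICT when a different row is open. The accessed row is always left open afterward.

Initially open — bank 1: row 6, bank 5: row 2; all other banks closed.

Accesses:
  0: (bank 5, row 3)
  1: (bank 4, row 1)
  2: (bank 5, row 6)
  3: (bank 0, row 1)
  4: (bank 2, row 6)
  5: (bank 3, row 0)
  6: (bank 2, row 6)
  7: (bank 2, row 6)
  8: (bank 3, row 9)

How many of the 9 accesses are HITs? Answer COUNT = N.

0: bank 5 row 3 — prev 2 → CONFLICT
1: bank 4 row 1 — prev None → EMPTY
2: bank 5 row 6 — prev 3 → CONFLICT
3: bank 0 row 1 — prev None → EMPTY
4: bank 2 row 6 — prev None → EMPTY
5: bank 3 row 0 — prev None → EMPTY
6: bank 2 row 6 — prev 6 → HIT
7: bank 2 row 6 — prev 6 → HIT
8: bank 3 row 9 — prev 0 → CONFLICT

COUNT = 2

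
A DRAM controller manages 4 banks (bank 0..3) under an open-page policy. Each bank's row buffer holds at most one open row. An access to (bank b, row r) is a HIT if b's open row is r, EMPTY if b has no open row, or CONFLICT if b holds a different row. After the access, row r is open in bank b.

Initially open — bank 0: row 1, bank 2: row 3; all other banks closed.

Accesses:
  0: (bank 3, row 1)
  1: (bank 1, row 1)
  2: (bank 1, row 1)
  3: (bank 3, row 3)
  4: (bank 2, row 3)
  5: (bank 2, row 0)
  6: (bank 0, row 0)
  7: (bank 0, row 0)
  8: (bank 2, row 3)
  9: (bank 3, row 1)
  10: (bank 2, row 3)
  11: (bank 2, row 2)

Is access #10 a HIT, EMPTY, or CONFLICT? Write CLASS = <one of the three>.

CLASS = HIT

step 0: bank3 None->1 [EMPTY]
step 1: bank1 None->1 [EMPTY]
step 2: bank1 1->1 [HIT]
step 3: bank3 1->3 [CONFLICT]
step 4: bank2 3->3 [HIT]
step 5: bank2 3->0 [CONFLICT]
step 6: bank0 1->0 [CONFLICT]
step 7: bank0 0->0 [HIT]
step 8: bank2 0->3 [CONFLICT]
step 9: bank3 3->1 [CONFLICT]
step 10: bank2 3->3 [HIT]
step 11: bank2 3->2 [CONFLICT]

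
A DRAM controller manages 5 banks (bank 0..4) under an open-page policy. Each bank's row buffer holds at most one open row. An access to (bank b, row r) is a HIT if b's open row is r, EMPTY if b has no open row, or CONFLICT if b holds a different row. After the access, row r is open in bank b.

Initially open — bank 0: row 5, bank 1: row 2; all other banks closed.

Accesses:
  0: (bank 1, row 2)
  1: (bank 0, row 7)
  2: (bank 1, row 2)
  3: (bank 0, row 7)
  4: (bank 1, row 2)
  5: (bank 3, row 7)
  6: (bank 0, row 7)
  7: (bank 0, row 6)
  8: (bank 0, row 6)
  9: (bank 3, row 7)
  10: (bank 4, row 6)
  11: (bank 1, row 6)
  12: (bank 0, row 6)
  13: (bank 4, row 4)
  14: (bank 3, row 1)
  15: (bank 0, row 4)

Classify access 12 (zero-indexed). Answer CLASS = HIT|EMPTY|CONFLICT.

CLASS = HIT

0: bank 1 row 2 — prev 2 → HIT
1: bank 0 row 7 — prev 5 → CONFLICT
2: bank 1 row 2 — prev 2 → HIT
3: bank 0 row 7 — prev 7 → HIT
4: bank 1 row 2 — prev 2 → HIT
5: bank 3 row 7 — prev None → EMPTY
6: bank 0 row 7 — prev 7 → HIT
7: bank 0 row 6 — prev 7 → CONFLICT
8: bank 0 row 6 — prev 6 → HIT
9: bank 3 row 7 — prev 7 → HIT
10: bank 4 row 6 — prev None → EMPTY
11: bank 1 row 6 — prev 2 → CONFLICT
12: bank 0 row 6 — prev 6 → HIT
13: bank 4 row 4 — prev 6 → CONFLICT
14: bank 3 row 1 — prev 7 → CONFLICT
15: bank 0 row 4 — prev 6 → CONFLICT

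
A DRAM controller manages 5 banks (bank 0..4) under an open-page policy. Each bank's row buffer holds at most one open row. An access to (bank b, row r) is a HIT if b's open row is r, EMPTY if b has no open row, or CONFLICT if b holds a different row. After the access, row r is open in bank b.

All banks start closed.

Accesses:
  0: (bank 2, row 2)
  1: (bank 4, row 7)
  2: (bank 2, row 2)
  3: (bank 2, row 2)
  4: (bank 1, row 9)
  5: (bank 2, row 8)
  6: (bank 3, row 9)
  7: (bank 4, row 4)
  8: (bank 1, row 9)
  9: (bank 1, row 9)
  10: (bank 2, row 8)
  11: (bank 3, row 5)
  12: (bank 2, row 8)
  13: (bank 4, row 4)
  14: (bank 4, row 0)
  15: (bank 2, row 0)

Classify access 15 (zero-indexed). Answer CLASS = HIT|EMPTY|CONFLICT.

CLASS = CONFLICT

#0 (2,2) E
#1 (4,7) E
#2 (2,2) H  (was 2)
#3 (2,2) H  (was 2)
#4 (1,9) E
#5 (2,8) C  (was 2)
#6 (3,9) E
#7 (4,4) C  (was 7)
#8 (1,9) H  (was 9)
#9 (1,9) H  (was 9)
#10 (2,8) H  (was 8)
#11 (3,5) C  (was 9)
#12 (2,8) H  (was 8)
#13 (4,4) H  (was 4)
#14 (4,0) C  (was 4)
#15 (2,0) C  (was 8)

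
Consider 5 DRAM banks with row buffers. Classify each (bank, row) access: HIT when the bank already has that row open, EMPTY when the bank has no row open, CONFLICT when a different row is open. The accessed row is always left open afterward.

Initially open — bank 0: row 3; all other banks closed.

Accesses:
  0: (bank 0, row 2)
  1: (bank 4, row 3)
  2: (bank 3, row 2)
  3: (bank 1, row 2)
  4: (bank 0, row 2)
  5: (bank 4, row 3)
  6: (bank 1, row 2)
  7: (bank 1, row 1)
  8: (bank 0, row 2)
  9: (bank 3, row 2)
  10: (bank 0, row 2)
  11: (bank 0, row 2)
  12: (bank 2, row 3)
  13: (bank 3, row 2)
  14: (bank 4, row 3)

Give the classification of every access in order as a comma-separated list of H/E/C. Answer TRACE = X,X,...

TRACE = C,E,E,E,H,H,H,C,H,H,H,H,E,H,H

  [0] b0 r2: had r3 ⇒ C
  [1] b4 r3: no row ⇒ E
  [2] b3 r2: no row ⇒ E
  [3] b1 r2: no row ⇒ E
  [4] b0 r2: had r2 ⇒ H
  [5] b4 r3: had r3 ⇒ H
  [6] b1 r2: had r2 ⇒ H
  [7] b1 r1: had r2 ⇒ C
  [8] b0 r2: had r2 ⇒ H
  [9] b3 r2: had r2 ⇒ H
  [10] b0 r2: had r2 ⇒ H
  [11] b0 r2: had r2 ⇒ H
  [12] b2 r3: no row ⇒ E
  [13] b3 r2: had r2 ⇒ H
  [14] b4 r3: had r3 ⇒ H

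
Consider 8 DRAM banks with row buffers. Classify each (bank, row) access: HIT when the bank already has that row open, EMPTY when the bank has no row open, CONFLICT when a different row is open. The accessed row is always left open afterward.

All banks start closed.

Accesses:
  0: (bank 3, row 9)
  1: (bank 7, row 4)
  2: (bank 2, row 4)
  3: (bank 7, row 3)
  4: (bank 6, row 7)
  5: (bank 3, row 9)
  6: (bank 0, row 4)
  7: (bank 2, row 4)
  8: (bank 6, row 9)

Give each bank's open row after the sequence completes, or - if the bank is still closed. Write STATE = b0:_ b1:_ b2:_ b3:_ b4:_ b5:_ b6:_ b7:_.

STATE = b0:4 b1:- b2:4 b3:9 b4:- b5:- b6:9 b7:3

0: bank 3 row 9 — prev None → EMPTY
1: bank 7 row 4 — prev None → EMPTY
2: bank 2 row 4 — prev None → EMPTY
3: bank 7 row 3 — prev 4 → CONFLICT
4: bank 6 row 7 — prev None → EMPTY
5: bank 3 row 9 — prev 9 → HIT
6: bank 0 row 4 — prev None → EMPTY
7: bank 2 row 4 — prev 4 → HIT
8: bank 6 row 9 — prev 7 → CONFLICT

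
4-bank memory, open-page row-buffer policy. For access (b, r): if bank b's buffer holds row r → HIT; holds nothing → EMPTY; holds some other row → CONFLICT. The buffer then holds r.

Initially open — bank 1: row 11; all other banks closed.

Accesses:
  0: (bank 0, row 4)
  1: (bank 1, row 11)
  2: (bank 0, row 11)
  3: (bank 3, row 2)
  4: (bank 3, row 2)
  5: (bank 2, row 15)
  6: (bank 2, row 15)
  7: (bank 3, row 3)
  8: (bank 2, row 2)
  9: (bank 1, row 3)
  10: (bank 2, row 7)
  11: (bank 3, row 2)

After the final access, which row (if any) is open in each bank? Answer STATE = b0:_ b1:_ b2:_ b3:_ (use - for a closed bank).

0: bank 0 row 4 — prev None → EMPTY
1: bank 1 row 11 — prev 11 → HIT
2: bank 0 row 11 — prev 4 → CONFLICT
3: bank 3 row 2 — prev None → EMPTY
4: bank 3 row 2 — prev 2 → HIT
5: bank 2 row 15 — prev None → EMPTY
6: bank 2 row 15 — prev 15 → HIT
7: bank 3 row 3 — prev 2 → CONFLICT
8: bank 2 row 2 — prev 15 → CONFLICT
9: bank 1 row 3 — prev 11 → CONFLICT
10: bank 2 row 7 — prev 2 → CONFLICT
11: bank 3 row 2 — prev 3 → CONFLICT

STATE = b0:11 b1:3 b2:7 b3:2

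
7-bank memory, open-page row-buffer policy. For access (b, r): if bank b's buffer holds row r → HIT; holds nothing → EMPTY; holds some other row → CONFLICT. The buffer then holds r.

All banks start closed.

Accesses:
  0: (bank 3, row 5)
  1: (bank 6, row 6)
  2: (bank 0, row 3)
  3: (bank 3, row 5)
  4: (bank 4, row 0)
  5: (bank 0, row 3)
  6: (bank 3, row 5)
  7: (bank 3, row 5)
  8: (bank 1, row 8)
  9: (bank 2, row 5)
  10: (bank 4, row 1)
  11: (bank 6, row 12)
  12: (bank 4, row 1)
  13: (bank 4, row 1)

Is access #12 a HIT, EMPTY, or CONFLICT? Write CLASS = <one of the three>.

  [0] b3 r5: no row ⇒ E
  [1] b6 r6: no row ⇒ E
  [2] b0 r3: no row ⇒ E
  [3] b3 r5: had r5 ⇒ H
  [4] b4 r0: no row ⇒ E
  [5] b0 r3: had r3 ⇒ H
  [6] b3 r5: had r5 ⇒ H
  [7] b3 r5: had r5 ⇒ H
  [8] b1 r8: no row ⇒ E
  [9] b2 r5: no row ⇒ E
  [10] b4 r1: had r0 ⇒ C
  [11] b6 r12: had r6 ⇒ C
  [12] b4 r1: had r1 ⇒ H
  [13] b4 r1: had r1 ⇒ H

CLASS = HIT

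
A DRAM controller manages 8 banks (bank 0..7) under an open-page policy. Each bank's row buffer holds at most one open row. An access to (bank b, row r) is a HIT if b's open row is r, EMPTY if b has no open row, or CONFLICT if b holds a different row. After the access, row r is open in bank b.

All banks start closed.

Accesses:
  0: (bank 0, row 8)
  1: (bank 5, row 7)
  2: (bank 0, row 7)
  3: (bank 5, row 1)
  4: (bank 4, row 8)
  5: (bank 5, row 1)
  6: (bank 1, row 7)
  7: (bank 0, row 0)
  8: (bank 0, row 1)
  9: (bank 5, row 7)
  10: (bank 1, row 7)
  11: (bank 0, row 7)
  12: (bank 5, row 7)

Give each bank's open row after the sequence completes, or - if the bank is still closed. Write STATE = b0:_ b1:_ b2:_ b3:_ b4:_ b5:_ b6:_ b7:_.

STATE = b0:7 b1:7 b2:- b3:- b4:8 b5:7 b6:- b7:-

#0 (0,8) E
#1 (5,7) E
#2 (0,7) C  (was 8)
#3 (5,1) C  (was 7)
#4 (4,8) E
#5 (5,1) H  (was 1)
#6 (1,7) E
#7 (0,0) C  (was 7)
#8 (0,1) C  (was 0)
#9 (5,7) C  (was 1)
#10 (1,7) H  (was 7)
#11 (0,7) C  (was 1)
#12 (5,7) H  (was 7)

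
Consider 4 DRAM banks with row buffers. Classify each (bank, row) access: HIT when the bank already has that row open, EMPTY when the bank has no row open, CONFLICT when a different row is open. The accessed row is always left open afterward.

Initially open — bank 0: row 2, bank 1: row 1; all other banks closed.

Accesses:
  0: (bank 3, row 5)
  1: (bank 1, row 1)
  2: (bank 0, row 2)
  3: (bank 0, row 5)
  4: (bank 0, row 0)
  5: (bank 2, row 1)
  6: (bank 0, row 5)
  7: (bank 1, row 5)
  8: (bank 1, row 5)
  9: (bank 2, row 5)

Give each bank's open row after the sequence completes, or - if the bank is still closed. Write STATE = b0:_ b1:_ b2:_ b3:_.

0: bank 3 row 5 — prev None → EMPTY
1: bank 1 row 1 — prev 1 → HIT
2: bank 0 row 2 — prev 2 → HIT
3: bank 0 row 5 — prev 2 → CONFLICT
4: bank 0 row 0 — prev 5 → CONFLICT
5: bank 2 row 1 — prev None → EMPTY
6: bank 0 row 5 — prev 0 → CONFLICT
7: bank 1 row 5 — prev 1 → CONFLICT
8: bank 1 row 5 — prev 5 → HIT
9: bank 2 row 5 — prev 1 → CONFLICT

STATE = b0:5 b1:5 b2:5 b3:5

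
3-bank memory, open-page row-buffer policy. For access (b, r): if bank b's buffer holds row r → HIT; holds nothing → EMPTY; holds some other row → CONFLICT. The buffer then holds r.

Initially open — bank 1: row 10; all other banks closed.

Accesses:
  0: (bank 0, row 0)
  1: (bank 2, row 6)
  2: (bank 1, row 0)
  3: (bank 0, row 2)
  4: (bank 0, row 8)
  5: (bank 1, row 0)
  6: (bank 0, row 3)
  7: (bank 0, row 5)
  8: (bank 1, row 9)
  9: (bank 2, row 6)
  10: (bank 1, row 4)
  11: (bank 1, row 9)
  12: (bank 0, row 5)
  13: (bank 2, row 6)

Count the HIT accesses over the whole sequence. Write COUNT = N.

COUNT = 4

0: bank 0 row 0 — prev None → EMPTY
1: bank 2 row 6 — prev None → EMPTY
2: bank 1 row 0 — prev 10 → CONFLICT
3: bank 0 row 2 — prev 0 → CONFLICT
4: bank 0 row 8 — prev 2 → CONFLICT
5: bank 1 row 0 — prev 0 → HIT
6: bank 0 row 3 — prev 8 → CONFLICT
7: bank 0 row 5 — prev 3 → CONFLICT
8: bank 1 row 9 — prev 0 → CONFLICT
9: bank 2 row 6 — prev 6 → HIT
10: bank 1 row 4 — prev 9 → CONFLICT
11: bank 1 row 9 — prev 4 → CONFLICT
12: bank 0 row 5 — prev 5 → HIT
13: bank 2 row 6 — prev 6 → HIT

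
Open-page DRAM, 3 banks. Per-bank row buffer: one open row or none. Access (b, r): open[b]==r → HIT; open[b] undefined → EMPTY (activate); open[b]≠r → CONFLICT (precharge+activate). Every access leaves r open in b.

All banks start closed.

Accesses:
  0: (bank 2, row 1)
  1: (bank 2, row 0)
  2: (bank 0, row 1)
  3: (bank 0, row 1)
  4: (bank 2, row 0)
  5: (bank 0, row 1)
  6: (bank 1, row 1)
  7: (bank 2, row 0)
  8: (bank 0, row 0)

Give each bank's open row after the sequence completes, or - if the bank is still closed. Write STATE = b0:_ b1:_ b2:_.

STATE = b0:0 b1:1 b2:0

step 0: bank2 None->1 [EMPTY]
step 1: bank2 1->0 [CONFLICT]
step 2: bank0 None->1 [EMPTY]
step 3: bank0 1->1 [HIT]
step 4: bank2 0->0 [HIT]
step 5: bank0 1->1 [HIT]
step 6: bank1 None->1 [EMPTY]
step 7: bank2 0->0 [HIT]
step 8: bank0 1->0 [CONFLICT]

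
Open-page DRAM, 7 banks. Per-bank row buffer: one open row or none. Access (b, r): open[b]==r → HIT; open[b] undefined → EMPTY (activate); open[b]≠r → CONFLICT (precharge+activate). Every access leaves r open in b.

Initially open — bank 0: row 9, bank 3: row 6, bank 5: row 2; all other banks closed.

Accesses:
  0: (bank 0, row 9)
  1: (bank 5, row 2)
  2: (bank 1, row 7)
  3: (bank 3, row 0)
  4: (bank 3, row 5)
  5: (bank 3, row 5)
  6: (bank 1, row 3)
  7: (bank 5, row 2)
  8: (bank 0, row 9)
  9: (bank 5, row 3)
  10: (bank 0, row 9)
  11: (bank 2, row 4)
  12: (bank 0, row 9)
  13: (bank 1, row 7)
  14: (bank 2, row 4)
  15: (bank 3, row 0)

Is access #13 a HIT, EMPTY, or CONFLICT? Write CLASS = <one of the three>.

CLASS = CONFLICT

0: bank 0 row 9 — prev 9 → HIT
1: bank 5 row 2 — prev 2 → HIT
2: bank 1 row 7 — prev None → EMPTY
3: bank 3 row 0 — prev 6 → CONFLICT
4: bank 3 row 5 — prev 0 → CONFLICT
5: bank 3 row 5 — prev 5 → HIT
6: bank 1 row 3 — prev 7 → CONFLICT
7: bank 5 row 2 — prev 2 → HIT
8: bank 0 row 9 — prev 9 → HIT
9: bank 5 row 3 — prev 2 → CONFLICT
10: bank 0 row 9 — prev 9 → HIT
11: bank 2 row 4 — prev None → EMPTY
12: bank 0 row 9 — prev 9 → HIT
13: bank 1 row 7 — prev 3 → CONFLICT
14: bank 2 row 4 — prev 4 → HIT
15: bank 3 row 0 — prev 5 → CONFLICT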